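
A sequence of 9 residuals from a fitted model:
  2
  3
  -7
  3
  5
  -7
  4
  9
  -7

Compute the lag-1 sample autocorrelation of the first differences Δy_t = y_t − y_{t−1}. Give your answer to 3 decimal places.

-0.358

First differences Δy: 1, -10, 10, 2, -12, 11, 5, -16
Mean of differences = -1.1250
Numerator Σ(Δy_t−Δȳ)(Δy_{t+1}−Δȳ) = -265.5156
Denominator Σ(Δy_t−Δȳ)² = 740.8750
r_1(Δy) = -265.5156 / 740.8750 = -0.358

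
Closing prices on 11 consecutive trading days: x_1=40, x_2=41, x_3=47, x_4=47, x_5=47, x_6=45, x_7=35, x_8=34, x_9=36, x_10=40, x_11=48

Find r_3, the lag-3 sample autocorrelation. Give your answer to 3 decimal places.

Mean x̄ = (40 + 41 + 47 + 47 + 47 + 45 + 35 + 34 + 36 + 40 + 48)/11 = 41.8182
Numerator Σ_{t=1}^{8}(x_t−x̄)(x_{t+3}−x̄) = -127.4628
Denominator Σ(x_t−x̄)² = 277.6364
r_3 = -127.4628 / 277.6364 = -0.459

-0.459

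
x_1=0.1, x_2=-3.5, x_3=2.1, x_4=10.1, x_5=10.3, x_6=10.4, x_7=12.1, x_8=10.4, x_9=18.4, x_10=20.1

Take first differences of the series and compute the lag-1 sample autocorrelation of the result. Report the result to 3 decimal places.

-0.220

First differences Δx: -3.6, 5.6, 8.0, 0.2, 0.1, 1.7, -1.7, 8.0, 1.7
Mean of differences = 2.2222
Numerator Σ(Δx_t−Δx̄)(Δx_{t+1}−Δx̄) = -30.0649
Denominator Σ(Δx_t−Δx̄)² = 136.5956
r_1(Δx) = -30.0649 / 136.5956 = -0.220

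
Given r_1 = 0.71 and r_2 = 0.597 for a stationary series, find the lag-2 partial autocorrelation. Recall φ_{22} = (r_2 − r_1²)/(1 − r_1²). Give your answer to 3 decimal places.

φ_{22} = (r_2 − r_1²) / (1 − r_1²)
r_1² = (0.71)² = 0.5041
Numerator = 0.597 − 0.5041 = 0.0929; denominator = 1 − 0.5041 = 0.4959
φ_{22} = 0.0929 / 0.4959 = 0.187

0.187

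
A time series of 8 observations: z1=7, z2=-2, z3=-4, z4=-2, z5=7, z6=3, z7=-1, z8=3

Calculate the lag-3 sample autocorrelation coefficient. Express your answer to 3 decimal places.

Mean z̄ = (7 − 2 − 4 − 2 + 7 + 3 − 1 + 3)/8 = 1.3750
Σ(z_t−z̄)(z_{t+3}−z̄) = (-18.9844) + (-18.9844) + (-8.7344) + (8.0156) + (9.1406) = -29.5469
Denominator Σ(z_t−z̄)² = 125.8750
r_3 = -29.5469 / 125.8750 = -0.235

-0.235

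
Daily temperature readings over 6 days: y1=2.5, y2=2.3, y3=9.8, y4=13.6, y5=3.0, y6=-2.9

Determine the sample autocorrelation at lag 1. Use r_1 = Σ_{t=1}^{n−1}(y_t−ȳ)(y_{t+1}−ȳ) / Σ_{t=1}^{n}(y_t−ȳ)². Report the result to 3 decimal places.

Mean ȳ = (2.5 + 2.3 + 9.8 + 13.6 + 3.0 − 2.9)/6 = 4.7167
Deviations from mean: -2.2167, -2.4167, 5.0833, 8.8833, -1.7167, -7.6167
Σ(y_t−ȳ)(y_{t+1}−ȳ) = (5.3569) + (-12.2847) + (45.1569) + (-15.2497) + (13.0753) = 36.0547
Denominator Σ(y_t−ȳ)² = 176.4683
r_1 = 36.0547 / 176.4683 = 0.204

0.204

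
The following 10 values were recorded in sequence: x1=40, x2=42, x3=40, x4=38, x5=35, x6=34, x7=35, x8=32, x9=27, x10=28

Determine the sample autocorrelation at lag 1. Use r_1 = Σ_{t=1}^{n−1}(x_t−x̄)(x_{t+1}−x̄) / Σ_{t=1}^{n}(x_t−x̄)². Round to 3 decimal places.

0.713

Mean x̄ = (40 + 42 + 40 + 38 + 35 + 34 + 35 + 32 + 27 + 28)/10 = 35.1000
Numerator Σ_{t=1}^{9}(x_t−x̄)(x_{t+1}−x̄) = 164.6900
Denominator Σ(x_t−x̄)² = 230.9000
r_1 = 164.6900 / 230.9000 = 0.713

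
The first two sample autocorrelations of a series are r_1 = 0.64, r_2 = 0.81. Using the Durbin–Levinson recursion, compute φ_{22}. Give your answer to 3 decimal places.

φ_{22} = (r_2 − r_1²) / (1 − r_1²)
r_1² = (0.64)² = 0.4096
Numerator = 0.81 − 0.4096 = 0.4004; denominator = 1 − 0.4096 = 0.5904
φ_{22} = 0.4004 / 0.5904 = 0.678

0.678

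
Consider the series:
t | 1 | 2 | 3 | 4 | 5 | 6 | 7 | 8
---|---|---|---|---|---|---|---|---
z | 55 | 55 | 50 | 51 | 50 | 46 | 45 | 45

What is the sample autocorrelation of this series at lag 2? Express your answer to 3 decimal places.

0.169

Mean z̄ = (55 + 55 + 50 + 51 + 50 + 46 + 45 + 45)/8 = 49.6250
Deviations from mean: 5.3750, 5.3750, 0.3750, 1.3750, 0.3750, -3.6250, -4.6250, -4.6250
Σ(z_t−z̄)(z_{t+2}−z̄) = (2.0156) + (7.3906) + (0.1406) + (-4.9844) + (-1.7344) + (16.7656) = 19.5938
Denominator Σ(z_t−z̄)² = 115.8750
r_2 = 19.5938 / 115.8750 = 0.169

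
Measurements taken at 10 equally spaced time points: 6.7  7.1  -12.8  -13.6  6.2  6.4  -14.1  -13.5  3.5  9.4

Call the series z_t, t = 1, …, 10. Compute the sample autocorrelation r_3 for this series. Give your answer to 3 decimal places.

-0.162

Mean z̄ = (6.7 + 7.1 − 12.8 − 13.6 + 6.2 + 6.4 − 14.1 − 13.5 + 3.5 + 9.4)/10 = -1.4700
Numerator Σ_{t=1}^{7}(z_t−z̄)(z_{t+3}−z̄) = -159.7797
Denominator Σ(z_t−z̄)² = 983.5610
r_3 = -159.7797 / 983.5610 = -0.162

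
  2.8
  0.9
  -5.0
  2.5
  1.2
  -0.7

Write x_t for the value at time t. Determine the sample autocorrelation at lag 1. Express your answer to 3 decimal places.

Mean x̄ = (2.8 + 0.9 − 5.0 + 2.5 + 1.2 − 0.7)/6 = 0.2833
Deviations from mean: 2.5167, 0.6167, -5.2833, 2.2167, 0.9167, -0.9833
Σ(x_t−x̄)(x_{t+1}−x̄) = (1.5519) + (-3.2581) + (-11.7114) + (2.0319) + (-0.9014) = -12.2869
Denominator Σ(x_t−x̄)² = 41.3483
r_1 = -12.2869 / 41.3483 = -0.297

-0.297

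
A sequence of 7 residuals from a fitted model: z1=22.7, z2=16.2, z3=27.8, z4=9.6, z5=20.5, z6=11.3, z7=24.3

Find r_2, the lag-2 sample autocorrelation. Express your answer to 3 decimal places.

Mean z̄ = (22.7 + 16.2 + 27.8 + 9.6 + 20.5 + 11.3 + 24.3)/7 = 18.9143
Deviations from mean: 3.7857, -2.7143, 8.8857, -9.3143, 1.5857, -7.6143, 5.3857
Numerator Σ_{t=1}^{5}(z_t−z̄)(z_{t+2}−z̄) = 152.4724
Denominator Σ(z_t−z̄)² = 276.9086
r_2 = 152.4724 / 276.9086 = 0.551

0.551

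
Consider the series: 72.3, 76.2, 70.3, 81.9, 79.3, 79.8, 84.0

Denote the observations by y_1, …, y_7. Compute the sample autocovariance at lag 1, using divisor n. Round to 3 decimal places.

1.631

Mean ȳ = (72.3 + 76.2 + 70.3 + 81.9 + 79.3 + 79.8 + 84.0)/7 = 77.6857
Σ_{t=1}^{6}(y_t−ȳ)(y_{t+1}−ȳ) = 11.4155
γ_1 = 11.4155 / 7 = 1.631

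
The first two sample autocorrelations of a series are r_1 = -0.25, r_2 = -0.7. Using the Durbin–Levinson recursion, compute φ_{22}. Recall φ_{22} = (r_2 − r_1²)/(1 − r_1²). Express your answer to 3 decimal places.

-0.813

φ_{22} = (r_2 − r_1²) / (1 − r_1²)
r_1² = (-0.25)² = 0.0625
Numerator = -0.7 − 0.0625 = -0.7625; denominator = 1 − 0.0625 = 0.9375
φ_{22} = -0.7625 / 0.9375 = -0.813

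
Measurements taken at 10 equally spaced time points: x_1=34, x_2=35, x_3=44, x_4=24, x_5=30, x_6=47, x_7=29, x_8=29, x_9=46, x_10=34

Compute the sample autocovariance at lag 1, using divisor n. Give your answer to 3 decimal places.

Mean x̄ = (34 + 35 + 44 + 24 + 30 + 47 + 29 + 29 + 46 + 34)/10 = 35.2000
Σ_{t=1}^{9}(x_t−x̄)(x_{t+1}−x̄) = -217.8400
γ_1 = -217.8400 / 10 = -21.784

-21.784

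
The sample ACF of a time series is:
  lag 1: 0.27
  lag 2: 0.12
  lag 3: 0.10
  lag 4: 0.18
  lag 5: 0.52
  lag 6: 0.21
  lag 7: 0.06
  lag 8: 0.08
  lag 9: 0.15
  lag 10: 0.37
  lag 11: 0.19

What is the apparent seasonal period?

5

The largest autocorrelation is r_5 = 0.52, with a weaker echo at lag 10 (0.37); the remaining lags stay at or below 0.27. The elevated value at lag 1 (0.27), dropping to 0.12 at lag 2, reflects decaying short-term dependence rather than seasonality.
The dominant spike at lag 5 indicates a seasonal period of 5.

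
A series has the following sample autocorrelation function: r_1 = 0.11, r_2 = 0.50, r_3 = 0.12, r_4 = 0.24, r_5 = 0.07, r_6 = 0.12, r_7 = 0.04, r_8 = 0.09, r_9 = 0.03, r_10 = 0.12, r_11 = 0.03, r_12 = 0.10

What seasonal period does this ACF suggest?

2

The largest autocorrelation is r_2 = 0.50, with a weaker echo at lag 4 (0.24); the remaining lags stay at or below 0.12.
The dominant spike at lag 2 indicates a seasonal period of 2.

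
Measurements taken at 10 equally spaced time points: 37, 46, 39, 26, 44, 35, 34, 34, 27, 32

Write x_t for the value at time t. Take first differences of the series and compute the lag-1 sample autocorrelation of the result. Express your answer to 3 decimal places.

First differences Δx: 9, -7, -13, 18, -9, -1, 0, -7, 5
Mean of differences = -0.5556
Numerator Σ(Δx_t−Δx̄)(Δx_{t+1}−Δx̄) = -404.8642
Denominator Σ(Δx_t−Δx̄)² = 776.2222
r_1(Δx) = -404.8642 / 776.2222 = -0.522

-0.522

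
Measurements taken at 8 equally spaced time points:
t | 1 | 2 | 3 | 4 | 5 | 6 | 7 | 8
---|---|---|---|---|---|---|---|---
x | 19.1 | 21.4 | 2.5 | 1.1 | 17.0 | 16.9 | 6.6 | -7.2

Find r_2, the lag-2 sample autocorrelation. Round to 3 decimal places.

-0.568

Mean x̄ = (19.1 + 21.4 + 2.5 + 1.1 + 17.0 + 16.9 + 6.6 − 7.2)/8 = 9.6750
Deviations from mean: 9.4250, 11.7250, -7.1750, -8.5750, 7.3250, 7.2250, -3.0750, -16.8750
Σ(x_t−x̄)(x_{t+2}−x̄) = (-67.6244) + (-100.5419) + (-52.5569) + (-61.9544) + (-22.5244) + (-121.9219) = -427.1238
Denominator Σ(x_t−x̄)² = 751.3950
r_2 = -427.1238 / 751.3950 = -0.568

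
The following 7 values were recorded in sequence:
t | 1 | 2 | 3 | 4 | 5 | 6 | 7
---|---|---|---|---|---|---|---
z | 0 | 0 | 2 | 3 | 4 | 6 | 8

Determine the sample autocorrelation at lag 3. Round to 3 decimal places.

-0.117

Mean z̄ = (0 + 0 + 2 + 3 + 4 + 6 + 8)/7 = 3.2857
Deviations from mean: -3.2857, -3.2857, -1.2857, -0.2857, 0.7143, 2.7143, 4.7143
Numerator Σ_{t=1}^{4}(z_t−z̄)(z_{t+3}−z̄) = -6.2449
Denominator Σ(z_t−z̄)² = 53.4286
r_3 = -6.2449 / 53.4286 = -0.117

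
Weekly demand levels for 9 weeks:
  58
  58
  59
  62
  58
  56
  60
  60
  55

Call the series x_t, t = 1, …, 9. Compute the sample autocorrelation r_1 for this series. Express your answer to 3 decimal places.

Mean x̄ = (58 + 58 + 59 + 62 + 58 + 56 + 60 + 60 + 55)/9 = 58.4444
Numerator Σ_{t=1}^{8}(x_t−x̄)(x_{t+1}−x̄) = -5.3086
Denominator Σ(x_t−x̄)² = 36.2222
r_1 = -5.3086 / 36.2222 = -0.147

-0.147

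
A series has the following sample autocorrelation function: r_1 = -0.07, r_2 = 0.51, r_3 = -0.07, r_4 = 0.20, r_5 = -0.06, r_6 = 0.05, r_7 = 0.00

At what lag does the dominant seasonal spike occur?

The largest autocorrelation is r_2 = 0.51, with a weaker echo at lag 4 (0.20); the remaining lags stay at or below 0.05.
The dominant spike at lag 2 indicates a seasonal period of 2.

2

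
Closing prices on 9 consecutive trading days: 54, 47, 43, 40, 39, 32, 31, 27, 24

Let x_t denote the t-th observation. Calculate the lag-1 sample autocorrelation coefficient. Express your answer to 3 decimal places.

Mean x̄ = (54 + 47 + 43 + 40 + 39 + 32 + 31 + 27 + 24)/9 = 37.4444
Numerator Σ_{t=1}^{8}(x_t−x̄)(x_{t+1}−x̄) = 463.8025
Denominator Σ(x_t−x̄)² = 766.2222
r_1 = 463.8025 / 766.2222 = 0.605

0.605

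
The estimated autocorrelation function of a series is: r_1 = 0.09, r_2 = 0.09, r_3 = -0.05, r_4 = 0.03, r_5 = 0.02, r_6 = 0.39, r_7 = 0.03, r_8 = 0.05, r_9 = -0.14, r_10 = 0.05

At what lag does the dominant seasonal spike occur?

6

The largest autocorrelation is r_6 = 0.39; the remaining lags stay at or below 0.09.
The dominant spike at lag 6 indicates a seasonal period of 6.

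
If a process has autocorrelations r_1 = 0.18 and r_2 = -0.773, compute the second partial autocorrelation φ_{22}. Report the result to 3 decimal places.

-0.832

φ_{22} = (r_2 − r_1²) / (1 − r_1²)
r_1² = (0.18)² = 0.0324
Numerator = -0.773 − 0.0324 = -0.8054; denominator = 1 − 0.0324 = 0.9676
φ_{22} = -0.8054 / 0.9676 = -0.832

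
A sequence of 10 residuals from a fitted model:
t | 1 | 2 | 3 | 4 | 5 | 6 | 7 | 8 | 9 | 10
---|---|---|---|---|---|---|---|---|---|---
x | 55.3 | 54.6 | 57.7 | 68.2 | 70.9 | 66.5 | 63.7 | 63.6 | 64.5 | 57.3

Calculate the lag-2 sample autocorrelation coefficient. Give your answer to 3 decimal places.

Mean x̄ = (55.3 + 54.6 + 57.7 + 68.2 + 70.9 + 66.5 + 63.7 + 63.6 + 64.5 + 57.3)/10 = 62.2300
Numerator Σ_{t=1}^{8}(x_t−x̄)(x_{t+2}−x̄) = -12.7638
Denominator Σ(x_t−x̄)² = 289.3010
r_2 = -12.7638 / 289.3010 = -0.044

-0.044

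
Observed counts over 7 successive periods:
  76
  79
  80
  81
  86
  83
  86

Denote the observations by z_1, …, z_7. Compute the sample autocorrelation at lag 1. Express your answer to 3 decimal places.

Mean z̄ = (76 + 79 + 80 + 81 + 86 + 83 + 86)/7 = 81.5714
Σ(z_t−z̄)(z_{t+1}−z̄) = (14.3265) + (4.0408) + (0.8980) + (-2.5306) + (6.3265) + (6.3265) = 29.3878
Denominator Σ(z_t−z̄)² = 81.7143
r_1 = 29.3878 / 81.7143 = 0.360

0.360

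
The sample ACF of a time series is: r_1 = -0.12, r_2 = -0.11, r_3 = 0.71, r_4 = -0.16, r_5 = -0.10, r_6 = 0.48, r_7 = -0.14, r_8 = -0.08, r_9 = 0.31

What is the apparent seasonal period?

3

The largest autocorrelation is r_3 = 0.71, with weaker echoes at lags 6 (0.48) and 9 (0.31); the remaining lags stay at or below -0.08.
The dominant spike at lag 3 indicates a seasonal period of 3.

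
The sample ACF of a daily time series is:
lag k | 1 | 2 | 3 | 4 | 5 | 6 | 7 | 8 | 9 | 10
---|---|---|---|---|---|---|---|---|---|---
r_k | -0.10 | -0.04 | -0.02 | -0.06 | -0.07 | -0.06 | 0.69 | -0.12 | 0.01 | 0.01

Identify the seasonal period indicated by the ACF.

7

The largest autocorrelation is r_7 = 0.69; the remaining lags stay at or below 0.01.
The dominant spike at lag 7 indicates a seasonal period of 7.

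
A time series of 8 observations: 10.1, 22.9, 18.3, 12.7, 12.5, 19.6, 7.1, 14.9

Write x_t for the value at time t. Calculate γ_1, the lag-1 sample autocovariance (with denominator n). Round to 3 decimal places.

-7.606

Mean x̄ = (10.1 + 22.9 + 18.3 + 12.7 + 12.5 + 19.6 + 7.1 + 14.9)/8 = 14.7625
Σ_{t=1}^{7}(x_t−x̄)(x_{t+1}−x̄) = -60.8502
γ_1 = -60.8502 / 8 = -7.606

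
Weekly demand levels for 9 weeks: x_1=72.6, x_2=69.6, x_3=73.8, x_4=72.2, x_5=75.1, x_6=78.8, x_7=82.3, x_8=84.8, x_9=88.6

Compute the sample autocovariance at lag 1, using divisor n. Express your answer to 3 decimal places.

24.406

Mean x̄ = (72.6 + 69.6 + 73.8 + 72.2 + 75.1 + 78.8 + 82.3 + 84.8 + 88.6)/9 = 77.5333
Σ_{t=1}^{8}(x_t−x̄)(x_{t+1}−x̄) = 219.6556
γ_1 = 219.6556 / 9 = 24.406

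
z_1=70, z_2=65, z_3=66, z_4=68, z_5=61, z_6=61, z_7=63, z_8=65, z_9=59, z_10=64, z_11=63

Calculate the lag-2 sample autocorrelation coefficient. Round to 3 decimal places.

0.082

Mean z̄ = (70 + 65 + 66 + 68 + 61 + 61 + 63 + 65 + 59 + 64 + 63)/11 = 64.0909
Numerator Σ_{t=1}^{9}(z_t−z̄)(z_{t+2}−z̄) = 8.4380
Denominator Σ(z_t−z̄)² = 102.9091
r_2 = 8.4380 / 102.9091 = 0.082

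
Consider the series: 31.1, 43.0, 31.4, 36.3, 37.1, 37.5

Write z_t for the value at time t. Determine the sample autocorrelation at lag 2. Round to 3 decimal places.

0.208

Mean z̄ = (31.1 + 43.0 + 31.4 + 36.3 + 37.1 + 37.5)/6 = 36.0667
Deviations from mean: -4.9667, 6.9333, -4.6667, 0.2333, 1.0333, 1.4333
Σ(z_t−z̄)(z_{t+2}−z̄) = (23.1778) + (1.6178) + (-4.8222) + (0.3344) = 20.3078
Denominator Σ(z_t−z̄)² = 97.6933
r_2 = 20.3078 / 97.6933 = 0.208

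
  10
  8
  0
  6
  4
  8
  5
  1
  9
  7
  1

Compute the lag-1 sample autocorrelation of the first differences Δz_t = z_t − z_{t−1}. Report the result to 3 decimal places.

First differences Δz: -2, -8, 6, -2, 4, -3, -4, 8, -2, -6
Mean of differences = -0.9000
Numerator Σ(Δz_t−Δz̄)(Δz_{t+1}−Δz̄) = -89.7100
Denominator Σ(Δz_t−Δz̄)² = 244.9000
r_1(Δz) = -89.7100 / 244.9000 = -0.366

-0.366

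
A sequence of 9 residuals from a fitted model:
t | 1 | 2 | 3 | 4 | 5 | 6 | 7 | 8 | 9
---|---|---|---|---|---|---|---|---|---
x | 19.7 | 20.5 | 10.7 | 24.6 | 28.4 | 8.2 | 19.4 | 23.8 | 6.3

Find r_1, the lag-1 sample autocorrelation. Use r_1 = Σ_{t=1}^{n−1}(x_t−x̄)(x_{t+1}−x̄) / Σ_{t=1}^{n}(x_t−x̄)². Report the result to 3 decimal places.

-0.349

Mean x̄ = (19.7 + 20.5 + 10.7 + 24.6 + 28.4 + 8.2 + 19.4 + 23.8 + 6.3)/9 = 17.9556
Numerator Σ_{t=1}^{8}(x_t−x̄)(x_{t+1}−x̄) = -168.4953
Denominator Σ(x_t−x̄)² = 482.6622
r_1 = -168.4953 / 482.6622 = -0.349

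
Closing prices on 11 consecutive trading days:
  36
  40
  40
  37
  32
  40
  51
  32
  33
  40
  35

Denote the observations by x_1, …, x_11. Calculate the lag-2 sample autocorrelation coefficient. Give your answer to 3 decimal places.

Mean x̄ = (36 + 40 + 40 + 37 + 32 + 40 + 51 + 32 + 33 + 40 + 35)/11 = 37.8182
Numerator Σ_{t=1}^{9}(x_t−x̄)(x_{t+2}−x̄) = -172.2479
Denominator Σ(x_t−x̄)² = 295.6364
r_2 = -172.2479 / 295.6364 = -0.583

-0.583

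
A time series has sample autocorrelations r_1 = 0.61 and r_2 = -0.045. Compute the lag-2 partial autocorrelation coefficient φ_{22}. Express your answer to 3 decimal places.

φ_{22} = (r_2 − r_1²) / (1 − r_1²)
r_1² = (0.61)² = 0.3721
Numerator = -0.045 − 0.3721 = -0.4171; denominator = 1 − 0.3721 = 0.6279
φ_{22} = -0.4171 / 0.6279 = -0.664

-0.664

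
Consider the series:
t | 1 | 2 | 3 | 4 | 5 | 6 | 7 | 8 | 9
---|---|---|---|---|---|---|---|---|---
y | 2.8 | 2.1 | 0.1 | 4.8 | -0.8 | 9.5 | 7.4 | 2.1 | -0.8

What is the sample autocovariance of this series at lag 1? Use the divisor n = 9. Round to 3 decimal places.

-0.667

Mean ȳ = (2.8 + 2.1 + 0.1 + 4.8 − 0.8 + 9.5 + 7.4 + 2.1 − 0.8)/9 = 3.0222
Σ_{t=1}^{8}(y_t−ȳ)(y_{t+1}−ȳ) = -6.0038
γ_1 = -6.0038 / 9 = -0.667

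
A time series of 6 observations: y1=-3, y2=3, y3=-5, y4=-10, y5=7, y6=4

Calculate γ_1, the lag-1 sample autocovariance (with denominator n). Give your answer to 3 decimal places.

Mean ȳ = (-3 + 3 − 5 − 10 + 7 + 4)/6 = -0.6667
Deviations: -2.3333, 3.6667, -4.3333, -9.3333, 7.6667, 4.6667
Σ_{t=1}^{5}(y_t−ȳ)(y_{t+1}−ȳ) = -19.7778
γ_1 = -19.7778 / 6 = -3.296

-3.296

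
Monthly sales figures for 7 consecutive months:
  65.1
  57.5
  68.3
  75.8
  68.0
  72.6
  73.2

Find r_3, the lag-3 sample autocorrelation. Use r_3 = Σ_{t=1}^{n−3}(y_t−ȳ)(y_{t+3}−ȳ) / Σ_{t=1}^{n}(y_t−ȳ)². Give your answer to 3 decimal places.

0.058

Mean ȳ = (65.1 + 57.5 + 68.3 + 75.8 + 68.0 + 72.6 + 73.2)/7 = 68.6429
Deviations from mean: -3.5429, -11.1429, -0.3429, 7.1571, -0.6429, 3.9571, 4.5571
Σ(y_t−ȳ)(y_{t+3}−ȳ) = (-25.3567) + (7.1633) + (-1.3567) + (32.6161) = 13.0659
Denominator Σ(y_t−ȳ)² = 224.8971
r_3 = 13.0659 / 224.8971 = 0.058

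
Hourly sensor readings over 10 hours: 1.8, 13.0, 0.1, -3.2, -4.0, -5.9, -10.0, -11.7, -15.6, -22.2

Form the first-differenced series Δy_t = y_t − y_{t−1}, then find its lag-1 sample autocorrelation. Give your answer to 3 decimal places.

First differences Δy: 11.2, -12.9, -3.3, -0.8, -1.9, -4.1, -1.7, -3.9, -6.6
Mean of differences = -2.6667
Numerator Σ(Δy_t−Δȳ)(Δy_{t+1}−Δȳ) = -133.9978
Denominator Σ(Δy_t−Δȳ)² = 321.4600
r_1(Δy) = -133.9978 / 321.4600 = -0.417

-0.417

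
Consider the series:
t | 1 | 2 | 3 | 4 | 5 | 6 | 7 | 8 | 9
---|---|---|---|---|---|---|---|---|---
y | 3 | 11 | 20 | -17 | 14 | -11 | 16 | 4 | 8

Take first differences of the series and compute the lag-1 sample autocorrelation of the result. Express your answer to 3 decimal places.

-0.809

First differences Δy: 8, 9, -37, 31, -25, 27, -12, 4
Mean of differences = 0.6250
Numerator Σ(Δy_t−Δȳ)(Δy_{t+1}−Δȳ) = -3226.0156
Denominator Σ(Δy_t−Δȳ)² = 3985.8750
r_1(Δy) = -3226.0156 / 3985.8750 = -0.809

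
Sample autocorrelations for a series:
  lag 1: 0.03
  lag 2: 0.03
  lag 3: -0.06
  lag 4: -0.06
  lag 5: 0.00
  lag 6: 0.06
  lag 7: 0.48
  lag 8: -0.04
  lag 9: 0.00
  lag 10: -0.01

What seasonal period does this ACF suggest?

The largest autocorrelation is r_7 = 0.48; the remaining lags stay at or below 0.06.
The dominant spike at lag 7 indicates a seasonal period of 7.

7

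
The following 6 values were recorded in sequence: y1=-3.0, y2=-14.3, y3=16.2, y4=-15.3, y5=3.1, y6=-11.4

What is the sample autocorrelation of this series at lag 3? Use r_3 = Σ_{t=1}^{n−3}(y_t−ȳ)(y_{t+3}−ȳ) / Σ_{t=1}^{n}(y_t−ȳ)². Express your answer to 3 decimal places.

-0.313

Mean ȳ = (-3.0 − 14.3 + 16.2 − 15.3 + 3.1 − 11.4)/6 = -4.1167
Deviations from mean: 1.1167, -10.1833, 20.3167, -11.1833, 7.2167, -7.2833
Σ(y_t−ȳ)(y_{t+3}−ȳ) = (-12.4881) + (-73.4897) + (-147.9731) = -233.9508
Denominator Σ(y_t−ȳ)² = 747.9083
r_3 = -233.9508 / 747.9083 = -0.313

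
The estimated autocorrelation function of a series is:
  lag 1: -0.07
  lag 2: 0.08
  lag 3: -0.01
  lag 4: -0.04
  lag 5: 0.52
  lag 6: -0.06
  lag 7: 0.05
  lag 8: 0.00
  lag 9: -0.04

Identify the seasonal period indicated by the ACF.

5

The largest autocorrelation is r_5 = 0.52; the remaining lags stay at or below 0.08.
The dominant spike at lag 5 indicates a seasonal period of 5.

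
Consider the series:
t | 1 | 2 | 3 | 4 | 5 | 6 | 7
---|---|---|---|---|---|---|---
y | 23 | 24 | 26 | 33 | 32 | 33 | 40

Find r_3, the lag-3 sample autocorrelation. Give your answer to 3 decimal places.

Mean ȳ = (23 + 24 + 26 + 33 + 32 + 33 + 40)/7 = 30.1429
Deviations from mean: -7.1429, -6.1429, -4.1429, 2.8571, 1.8571, 2.8571, 9.8571
Numerator Σ_{t=1}^{4}(y_t−ȳ)(y_{t+3}−ȳ) = -15.4898
Denominator Σ(y_t−ȳ)² = 222.8571
r_3 = -15.4898 / 222.8571 = -0.070

-0.070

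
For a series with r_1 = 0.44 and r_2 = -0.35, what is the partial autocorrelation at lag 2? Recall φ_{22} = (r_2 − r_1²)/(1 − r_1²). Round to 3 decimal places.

-0.674

φ_{22} = (r_2 − r_1²) / (1 − r_1²)
r_1² = (0.44)² = 0.1936
Numerator = -0.35 − 0.1936 = -0.5436; denominator = 1 − 0.1936 = 0.8064
φ_{22} = -0.5436 / 0.8064 = -0.674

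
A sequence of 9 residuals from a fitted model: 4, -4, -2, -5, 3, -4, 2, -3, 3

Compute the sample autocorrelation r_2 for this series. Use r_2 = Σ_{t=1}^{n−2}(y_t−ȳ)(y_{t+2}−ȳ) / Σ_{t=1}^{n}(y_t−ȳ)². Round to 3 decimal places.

0.434

Mean ȳ = (4 − 4 − 2 − 5 + 3 − 4 + 2 − 3 + 3)/9 = -0.6667
Σ(y_t−ȳ)(y_{t+2}−ȳ) = (-6.2222) + (14.4444) + (-4.8889) + (14.4444) + (9.7778) + (7.7778) + (9.7778) = 45.1111
Denominator Σ(y_t−ȳ)² = 104.0000
r_2 = 45.1111 / 104.0000 = 0.434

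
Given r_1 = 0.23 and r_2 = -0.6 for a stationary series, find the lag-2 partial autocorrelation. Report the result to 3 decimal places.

φ_{22} = (r_2 − r_1²) / (1 − r_1²)
r_1² = (0.23)² = 0.0529
Numerator = -0.6 − 0.0529 = -0.6529; denominator = 1 − 0.0529 = 0.9471
φ_{22} = -0.6529 / 0.9471 = -0.689

-0.689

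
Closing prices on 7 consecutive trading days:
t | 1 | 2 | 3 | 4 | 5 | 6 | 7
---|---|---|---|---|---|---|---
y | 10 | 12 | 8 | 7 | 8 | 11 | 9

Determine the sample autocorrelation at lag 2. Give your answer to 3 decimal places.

-0.464

Mean ȳ = (10 + 12 + 8 + 7 + 8 + 11 + 9)/7 = 9.2857
Deviations from mean: 0.7143, 2.7143, -1.2857, -2.2857, -1.2857, 1.7143, -0.2857
Σ(y_t−ȳ)(y_{t+2}−ȳ) = (-0.9184) + (-6.2041) + (1.6531) + (-3.9184) + (0.3673) = -9.0204
Denominator Σ(y_t−ȳ)² = 19.4286
r_2 = -9.0204 / 19.4286 = -0.464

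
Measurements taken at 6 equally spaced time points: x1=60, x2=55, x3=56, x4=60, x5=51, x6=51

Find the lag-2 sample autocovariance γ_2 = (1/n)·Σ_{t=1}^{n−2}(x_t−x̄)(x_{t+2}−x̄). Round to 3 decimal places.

Mean x̄ = (60 + 55 + 56 + 60 + 51 + 51)/6 = 55.5000
Deviations: 4.5000, -0.5000, 0.5000, 4.5000, -4.5000, -4.5000
Σ_{t=1}^{4}(x_t−x̄)(x_{t+2}−x̄) = -22.5000
γ_2 = -22.5000 / 6 = -3.750

-3.750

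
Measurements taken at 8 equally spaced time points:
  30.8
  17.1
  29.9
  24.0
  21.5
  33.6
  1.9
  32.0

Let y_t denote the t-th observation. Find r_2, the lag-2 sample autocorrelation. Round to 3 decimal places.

Mean ȳ = (30.8 + 17.1 + 29.9 + 24.0 + 21.5 + 33.6 + 1.9 + 32.0)/8 = 23.8500
Deviations from mean: 6.9500, -6.7500, 6.0500, 0.1500, -2.3500, 9.7500, -21.9500, 8.1500
Σ(y_t−ȳ)(y_{t+2}−ȳ) = (42.0475) + (-1.0125) + (-14.2175) + (1.4625) + (51.5825) + (79.4625) = 159.3250
Denominator Σ(y_t−ȳ)² = 779.3000
r_2 = 159.3250 / 779.3000 = 0.204

0.204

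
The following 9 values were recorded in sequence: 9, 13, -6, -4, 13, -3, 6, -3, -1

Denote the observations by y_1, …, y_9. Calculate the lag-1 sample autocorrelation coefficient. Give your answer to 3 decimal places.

Mean ȳ = (9 + 13 − 6 − 4 + 13 − 3 + 6 − 3 − 1)/9 = 2.6667
Numerator Σ_{t=1}^{8}(y_t−ȳ)(y_{t+1}−ȳ) = -110.7778
Denominator Σ(y_t−ȳ)² = 462.0000
r_1 = -110.7778 / 462.0000 = -0.240

-0.240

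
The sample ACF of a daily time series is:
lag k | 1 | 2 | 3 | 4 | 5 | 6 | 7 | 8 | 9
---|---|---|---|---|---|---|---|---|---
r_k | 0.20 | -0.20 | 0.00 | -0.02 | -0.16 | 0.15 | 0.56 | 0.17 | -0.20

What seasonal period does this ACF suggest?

7

The largest autocorrelation is r_7 = 0.56; the remaining lags stay at or below 0.20.
The dominant spike at lag 7 indicates a seasonal period of 7.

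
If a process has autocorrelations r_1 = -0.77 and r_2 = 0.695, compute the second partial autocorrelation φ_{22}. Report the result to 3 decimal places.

φ_{22} = (r_2 − r_1²) / (1 − r_1²)
r_1² = (-0.77)² = 0.5929
Numerator = 0.695 − 0.5929 = 0.1021; denominator = 1 − 0.5929 = 0.4071
φ_{22} = 0.1021 / 0.4071 = 0.251

0.251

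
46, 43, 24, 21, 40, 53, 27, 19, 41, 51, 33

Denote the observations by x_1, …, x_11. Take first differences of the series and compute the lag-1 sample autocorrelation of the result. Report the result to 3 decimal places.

First differences Δx: -3, -19, -3, 19, 13, -26, -8, 22, 10, -18
Mean of differences = -1.3000
Numerator Σ(Δx_t−Δx̄)(Δx_{t+1}−Δx̄) = 46.7100
Denominator Σ(Δx_t−Δx̄)² = 2540.1000
r_1(Δx) = 46.7100 / 2540.1000 = 0.018

0.018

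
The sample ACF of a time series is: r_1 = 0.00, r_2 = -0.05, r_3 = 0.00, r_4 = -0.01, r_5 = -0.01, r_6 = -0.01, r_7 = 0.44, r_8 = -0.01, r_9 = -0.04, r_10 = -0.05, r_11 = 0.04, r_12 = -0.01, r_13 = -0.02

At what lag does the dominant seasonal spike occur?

7

The largest autocorrelation is r_7 = 0.44; the remaining lags stay at or below 0.04.
The dominant spike at lag 7 indicates a seasonal period of 7.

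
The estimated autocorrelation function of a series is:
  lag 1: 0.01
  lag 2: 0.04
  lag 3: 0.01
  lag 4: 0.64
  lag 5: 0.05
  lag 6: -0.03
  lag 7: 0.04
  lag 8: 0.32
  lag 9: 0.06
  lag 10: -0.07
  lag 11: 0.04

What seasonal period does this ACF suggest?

4

The largest autocorrelation is r_4 = 0.64, with a weaker echo at lag 8 (0.32); the remaining lags stay at or below 0.06.
The dominant spike at lag 4 indicates a seasonal period of 4.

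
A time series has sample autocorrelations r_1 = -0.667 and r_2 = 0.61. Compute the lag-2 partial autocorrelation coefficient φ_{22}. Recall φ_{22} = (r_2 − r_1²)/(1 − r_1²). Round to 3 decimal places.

0.297

φ_{22} = (r_2 − r_1²) / (1 − r_1²)
r_1² = (-0.667)² = 0.444889
Numerator = 0.61 − 0.4449 = 0.1651; denominator = 1 − 0.4449 = 0.5551
φ_{22} = 0.1651 / 0.5551 = 0.297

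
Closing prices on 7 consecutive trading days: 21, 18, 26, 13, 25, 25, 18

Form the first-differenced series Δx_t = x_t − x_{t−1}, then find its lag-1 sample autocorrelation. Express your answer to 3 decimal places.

First differences Δx: -3, 8, -13, 12, 0, -7
Mean of differences = -0.5000
Numerator Σ(Δx_t−Δx̄)(Δx_{t+1}−Δx̄) = -280.7500
Denominator Σ(Δx_t−Δx̄)² = 433.5000
r_1(Δx) = -280.7500 / 433.5000 = -0.648

-0.648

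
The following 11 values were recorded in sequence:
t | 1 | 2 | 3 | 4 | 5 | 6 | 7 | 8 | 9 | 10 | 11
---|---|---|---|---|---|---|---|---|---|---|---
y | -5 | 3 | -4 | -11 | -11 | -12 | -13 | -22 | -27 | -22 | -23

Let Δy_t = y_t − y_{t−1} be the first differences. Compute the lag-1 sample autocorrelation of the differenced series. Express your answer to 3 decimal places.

-0.115

First differences Δy: 8, -7, -7, 0, -1, -1, -9, -5, 5, -1
Mean of differences = -1.8000
Numerator Σ(Δy_t−Δȳ)(Δy_{t+1}−Δȳ) = -30.2400
Denominator Σ(Δy_t−Δȳ)² = 263.6000
r_1(Δy) = -30.2400 / 263.6000 = -0.115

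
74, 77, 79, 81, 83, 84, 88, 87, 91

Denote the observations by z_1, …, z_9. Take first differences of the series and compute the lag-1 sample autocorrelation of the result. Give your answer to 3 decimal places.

First differences Δz: 3, 2, 2, 2, 1, 4, -1, 4
Mean of differences = 2.1250
Numerator Σ(Δz_t−Δz̄)(Δz_{t+1}−Δz̄) = -13.7656
Denominator Σ(Δz_t−Δz̄)² = 18.8750
r_1(Δz) = -13.7656 / 18.8750 = -0.729

-0.729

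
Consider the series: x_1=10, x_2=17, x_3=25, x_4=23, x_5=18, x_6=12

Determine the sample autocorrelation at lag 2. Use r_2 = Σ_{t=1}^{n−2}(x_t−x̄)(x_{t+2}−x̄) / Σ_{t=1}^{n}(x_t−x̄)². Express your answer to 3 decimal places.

-0.493

Mean x̄ = (10 + 17 + 25 + 23 + 18 + 12)/6 = 17.5000
Σ(x_t−x̄)(x_{t+2}−x̄) = (-56.2500) + (-2.7500) + (3.7500) + (-30.2500) = -85.5000
Denominator Σ(x_t−x̄)² = 173.5000
r_2 = -85.5000 / 173.5000 = -0.493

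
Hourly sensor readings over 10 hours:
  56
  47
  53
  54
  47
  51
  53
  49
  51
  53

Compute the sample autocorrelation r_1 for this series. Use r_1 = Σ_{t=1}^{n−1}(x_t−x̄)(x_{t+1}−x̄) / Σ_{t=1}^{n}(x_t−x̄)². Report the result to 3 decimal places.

-0.460

Mean x̄ = (56 + 47 + 53 + 54 + 47 + 51 + 53 + 49 + 51 + 53)/10 = 51.4000
Numerator Σ_{t=1}^{9}(x_t−x̄)(x_{t+1}−x̄) = -36.9600
Denominator Σ(x_t−x̄)² = 80.4000
r_1 = -36.9600 / 80.4000 = -0.460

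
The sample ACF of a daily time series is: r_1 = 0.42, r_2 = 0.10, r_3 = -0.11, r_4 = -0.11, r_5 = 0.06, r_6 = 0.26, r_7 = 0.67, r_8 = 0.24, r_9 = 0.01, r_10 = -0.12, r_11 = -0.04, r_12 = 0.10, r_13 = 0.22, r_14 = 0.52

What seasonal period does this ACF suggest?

The largest autocorrelation is r_7 = 0.67, with a weaker echo at lag 14 (0.52); the remaining lags stay at or below 0.42. The elevated value at lag 1 (0.42), dropping to 0.10 at lag 2, reflects decaying short-term dependence rather than seasonality.
The dominant spike at lag 7 indicates a seasonal period of 7.

7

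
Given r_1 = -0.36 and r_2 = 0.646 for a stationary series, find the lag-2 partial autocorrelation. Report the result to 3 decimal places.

0.593

φ_{22} = (r_2 − r_1²) / (1 − r_1²)
r_1² = (-0.36)² = 0.1296
Numerator = 0.646 − 0.1296 = 0.5164; denominator = 1 − 0.1296 = 0.8704
φ_{22} = 0.5164 / 0.8704 = 0.593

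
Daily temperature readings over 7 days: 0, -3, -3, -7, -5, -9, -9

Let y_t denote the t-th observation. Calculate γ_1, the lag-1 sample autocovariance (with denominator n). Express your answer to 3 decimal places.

3.671

Mean ȳ = (0 − 3 − 3 − 7 − 5 − 9 − 9)/7 = -5.1429
Deviations: 5.1429, 2.1429, 2.1429, -1.8571, 0.1429, -3.8571, -3.8571
Σ_{t=1}^{6}(y_t−ȳ)(y_{t+1}−ȳ) = 25.6939
γ_1 = 25.6939 / 7 = 3.671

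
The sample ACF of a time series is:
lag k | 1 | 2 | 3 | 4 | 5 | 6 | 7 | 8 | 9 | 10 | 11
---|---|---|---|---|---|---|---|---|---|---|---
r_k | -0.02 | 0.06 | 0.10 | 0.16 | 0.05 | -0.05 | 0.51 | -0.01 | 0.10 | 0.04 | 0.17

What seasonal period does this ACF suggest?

The largest autocorrelation is r_7 = 0.51; the remaining lags stay at or below 0.17.
The dominant spike at lag 7 indicates a seasonal period of 7.

7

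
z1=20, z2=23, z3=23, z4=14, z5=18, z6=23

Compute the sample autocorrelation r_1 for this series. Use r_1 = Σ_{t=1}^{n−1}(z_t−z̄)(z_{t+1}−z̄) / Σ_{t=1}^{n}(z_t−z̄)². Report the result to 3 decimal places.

-0.040

Mean z̄ = (20 + 23 + 23 + 14 + 18 + 23)/6 = 20.1667
Deviations from mean: -0.1667, 2.8333, 2.8333, -6.1667, -2.1667, 2.8333
Σ(z_t−z̄)(z_{t+1}−z̄) = (-0.4722) + (8.0278) + (-17.4722) + (13.3611) + (-6.1389) = -2.6944
Denominator Σ(z_t−z̄)² = 66.8333
r_1 = -2.6944 / 66.8333 = -0.040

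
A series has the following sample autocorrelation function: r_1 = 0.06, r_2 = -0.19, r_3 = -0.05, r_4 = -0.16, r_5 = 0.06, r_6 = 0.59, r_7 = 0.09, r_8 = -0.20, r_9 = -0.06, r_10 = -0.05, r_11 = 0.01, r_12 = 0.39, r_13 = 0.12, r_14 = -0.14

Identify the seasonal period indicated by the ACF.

The largest autocorrelation is r_6 = 0.59, with a weaker echo at lag 12 (0.39); the remaining lags stay at or below 0.12.
The dominant spike at lag 6 indicates a seasonal period of 6.

6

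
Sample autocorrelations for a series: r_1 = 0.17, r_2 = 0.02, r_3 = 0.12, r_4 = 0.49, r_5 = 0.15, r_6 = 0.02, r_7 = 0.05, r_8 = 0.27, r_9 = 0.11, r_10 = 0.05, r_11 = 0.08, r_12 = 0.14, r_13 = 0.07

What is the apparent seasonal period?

The largest autocorrelation is r_4 = 0.49, with a weaker echo at lag 8 (0.27); the remaining lags stay at or below 0.17.
The dominant spike at lag 4 indicates a seasonal period of 4.

4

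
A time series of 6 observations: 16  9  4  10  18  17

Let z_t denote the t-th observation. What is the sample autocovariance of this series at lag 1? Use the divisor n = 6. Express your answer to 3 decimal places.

Mean z̄ = (16 + 9 + 4 + 10 + 18 + 17)/6 = 12.3333
Deviations: 3.6667, -3.3333, -8.3333, -2.3333, 5.6667, 4.6667
Σ_{t=1}^{5}(z_t−z̄)(z_{t+1}−z̄) = 48.2222
γ_1 = 48.2222 / 6 = 8.037

8.037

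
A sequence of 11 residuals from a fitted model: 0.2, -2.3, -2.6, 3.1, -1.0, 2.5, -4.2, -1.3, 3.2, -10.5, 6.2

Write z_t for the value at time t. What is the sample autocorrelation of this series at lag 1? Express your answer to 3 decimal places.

Mean z̄ = (0.2 − 2.3 − 2.6 + 3.1 − 1.0 + 2.5 − 4.2 − 1.3 + 3.2 − 10.5 + 6.2)/11 = -0.6091
Numerator Σ_{t=1}^{10}(z_t−z̄)(z_{t+1}−z̄) = -124.3901
Denominator Σ(z_t−z̄)² = 203.1291
r_1 = -124.3901 / 203.1291 = -0.612

-0.612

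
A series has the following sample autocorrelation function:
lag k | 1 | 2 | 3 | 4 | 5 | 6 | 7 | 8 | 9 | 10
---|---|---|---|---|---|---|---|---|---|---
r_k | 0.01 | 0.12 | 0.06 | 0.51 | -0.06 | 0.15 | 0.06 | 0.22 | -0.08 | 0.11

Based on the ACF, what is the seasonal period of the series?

The largest autocorrelation is r_4 = 0.51, with a weaker echo at lag 8 (0.22); the remaining lags stay at or below 0.15.
The dominant spike at lag 4 indicates a seasonal period of 4.

4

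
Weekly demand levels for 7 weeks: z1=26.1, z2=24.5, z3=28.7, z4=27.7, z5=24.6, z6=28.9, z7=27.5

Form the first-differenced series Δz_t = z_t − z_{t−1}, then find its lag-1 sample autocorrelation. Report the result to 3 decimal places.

First differences Δz: -1.6, 4.2, -1.0, -3.1, 4.3, -1.4
Mean of differences = 0.2333
Numerator Σ(Δz_t−Δz̄)(Δz_{t+1}−Δz̄) = -28.2511
Denominator Σ(Δz_t−Δz̄)² = 50.9333
r_1(Δz) = -28.2511 / 50.9333 = -0.555

-0.555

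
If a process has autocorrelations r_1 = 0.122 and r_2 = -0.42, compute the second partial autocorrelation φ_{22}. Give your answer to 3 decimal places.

φ_{22} = (r_2 − r_1²) / (1 − r_1²)
r_1² = (0.122)² = 0.014884
Numerator = -0.42 − 0.0149 = -0.4349; denominator = 1 − 0.0149 = 0.9851
φ_{22} = -0.4349 / 0.9851 = -0.441

-0.441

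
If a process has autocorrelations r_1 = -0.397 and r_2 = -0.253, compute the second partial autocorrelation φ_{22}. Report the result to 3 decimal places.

-0.487

φ_{22} = (r_2 − r_1²) / (1 − r_1²)
r_1² = (-0.397)² = 0.157609
Numerator = -0.253 − 0.1576 = -0.4106; denominator = 1 − 0.1576 = 0.8424
φ_{22} = -0.4106 / 0.8424 = -0.487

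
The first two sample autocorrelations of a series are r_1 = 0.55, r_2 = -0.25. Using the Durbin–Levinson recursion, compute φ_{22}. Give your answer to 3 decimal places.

-0.792

φ_{22} = (r_2 − r_1²) / (1 − r_1²)
r_1² = (0.55)² = 0.3025
Numerator = -0.25 − 0.3025 = -0.5525; denominator = 1 − 0.3025 = 0.6975
φ_{22} = -0.5525 / 0.6975 = -0.792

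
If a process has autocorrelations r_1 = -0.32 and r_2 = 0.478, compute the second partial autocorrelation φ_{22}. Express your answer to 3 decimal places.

0.418

φ_{22} = (r_2 − r_1²) / (1 − r_1²)
r_1² = (-0.32)² = 0.1024
Numerator = 0.478 − 0.1024 = 0.3756; denominator = 1 − 0.1024 = 0.8976
φ_{22} = 0.3756 / 0.8976 = 0.418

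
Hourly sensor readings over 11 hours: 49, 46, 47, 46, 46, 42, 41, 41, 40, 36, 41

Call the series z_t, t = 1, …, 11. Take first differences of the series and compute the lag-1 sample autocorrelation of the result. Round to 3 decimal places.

First differences Δz: -3, 1, -1, 0, -4, -1, 0, -1, -4, 5
Mean of differences = -0.8000
Numerator Σ(Δz_t−Δz̄)(Δz_{t+1}−Δz̄) = -24.6400
Denominator Σ(Δz_t−Δz̄)² = 63.6000
r_1(Δz) = -24.6400 / 63.6000 = -0.387

-0.387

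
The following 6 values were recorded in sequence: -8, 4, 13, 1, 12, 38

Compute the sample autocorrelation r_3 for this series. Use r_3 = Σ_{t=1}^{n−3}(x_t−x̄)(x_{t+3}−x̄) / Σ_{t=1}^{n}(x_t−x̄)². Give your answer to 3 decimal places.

Mean x̄ = (-8 + 4 + 13 + 1 + 12 + 38)/6 = 10.0000
Deviations from mean: -18.0000, -6.0000, 3.0000, -9.0000, 2.0000, 28.0000
Σ(x_t−x̄)(x_{t+3}−x̄) = (162.0000) + (-12.0000) + (84.0000) = 234.0000
Denominator Σ(x_t−x̄)² = 1238.0000
r_3 = 234.0000 / 1238.0000 = 0.189

0.189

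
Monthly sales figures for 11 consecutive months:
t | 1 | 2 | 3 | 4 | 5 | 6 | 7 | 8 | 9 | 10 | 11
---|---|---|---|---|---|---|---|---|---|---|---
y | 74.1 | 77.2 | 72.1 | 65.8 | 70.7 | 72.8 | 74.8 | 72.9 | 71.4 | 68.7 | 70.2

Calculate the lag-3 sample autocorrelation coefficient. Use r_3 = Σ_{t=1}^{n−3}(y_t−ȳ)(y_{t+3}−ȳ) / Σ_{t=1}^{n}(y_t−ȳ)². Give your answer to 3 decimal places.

-0.525

Mean ȳ = (74.1 + 77.2 + 72.1 + 65.8 + 70.7 + 72.8 + 74.8 + 72.9 + 71.4 + 68.7 + 70.2)/11 = 71.8818
Numerator Σ_{t=1}^{8}(y_t−ȳ)(y_{t+3}−ȳ) = -49.9664
Denominator Σ(y_t−ȳ)² = 95.2164
r_3 = -49.9664 / 95.2164 = -0.525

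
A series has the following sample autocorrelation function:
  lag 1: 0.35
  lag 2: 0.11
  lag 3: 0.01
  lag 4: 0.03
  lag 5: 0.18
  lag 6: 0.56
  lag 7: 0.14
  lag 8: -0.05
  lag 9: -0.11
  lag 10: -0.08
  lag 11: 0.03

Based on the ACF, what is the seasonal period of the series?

The largest autocorrelation is r_6 = 0.56; the remaining lags stay at or below 0.35. The elevated value at lag 1 (0.35), dropping to 0.11 at lag 2, reflects decaying short-term dependence rather than seasonality.
The dominant spike at lag 6 indicates a seasonal period of 6.

6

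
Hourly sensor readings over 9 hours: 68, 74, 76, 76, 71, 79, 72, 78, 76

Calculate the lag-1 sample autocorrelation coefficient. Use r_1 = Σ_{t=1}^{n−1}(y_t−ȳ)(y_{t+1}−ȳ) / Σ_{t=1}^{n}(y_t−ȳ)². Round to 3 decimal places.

Mean ȳ = (68 + 74 + 76 + 76 + 71 + 79 + 72 + 78 + 76)/9 = 74.4444
Numerator Σ_{t=1}^{8}(y_t−ȳ)(y_{t+1}−ȳ) = -30.7531
Denominator Σ(y_t−ȳ)² = 100.2222
r_1 = -30.7531 / 100.2222 = -0.307

-0.307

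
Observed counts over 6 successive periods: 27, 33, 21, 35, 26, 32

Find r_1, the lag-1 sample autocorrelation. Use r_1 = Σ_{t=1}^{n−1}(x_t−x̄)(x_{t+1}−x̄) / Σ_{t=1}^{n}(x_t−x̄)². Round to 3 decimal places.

Mean x̄ = (27 + 33 + 21 + 35 + 26 + 32)/6 = 29.0000
Deviations from mean: -2.0000, 4.0000, -8.0000, 6.0000, -3.0000, 3.0000
Σ(x_t−x̄)(x_{t+1}−x̄) = (-8.0000) + (-32.0000) + (-48.0000) + (-18.0000) + (-9.0000) = -115.0000
Denominator Σ(x_t−x̄)² = 138.0000
r_1 = -115.0000 / 138.0000 = -0.833

-0.833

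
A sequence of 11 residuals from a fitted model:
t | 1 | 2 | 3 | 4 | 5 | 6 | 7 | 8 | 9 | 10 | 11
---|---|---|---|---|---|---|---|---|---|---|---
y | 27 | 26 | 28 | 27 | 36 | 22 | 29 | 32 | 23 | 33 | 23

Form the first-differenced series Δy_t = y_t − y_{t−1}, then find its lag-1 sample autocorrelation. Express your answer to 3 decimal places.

First differences Δy: -1, 2, -1, 9, -14, 7, 3, -9, 10, -10
Mean of differences = -0.4000
Numerator Σ(Δy_t−Δȳ)(Δy_{t+1}−Δȳ) = -430.3600
Denominator Σ(Δy_t−Δȳ)² = 620.4000
r_1(Δy) = -430.3600 / 620.4000 = -0.694

-0.694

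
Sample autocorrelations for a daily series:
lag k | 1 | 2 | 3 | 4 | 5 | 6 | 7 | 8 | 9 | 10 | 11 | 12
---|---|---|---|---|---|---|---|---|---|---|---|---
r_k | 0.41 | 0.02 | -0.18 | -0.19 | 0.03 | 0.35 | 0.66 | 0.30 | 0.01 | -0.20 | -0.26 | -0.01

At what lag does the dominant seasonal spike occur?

The largest autocorrelation is r_7 = 0.66; the remaining lags stay at or below 0.41. The elevated value at lag 1 (0.41), dropping to 0.02 at lag 2, reflects decaying short-term dependence rather than seasonality.
The dominant spike at lag 7 indicates a seasonal period of 7.

7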